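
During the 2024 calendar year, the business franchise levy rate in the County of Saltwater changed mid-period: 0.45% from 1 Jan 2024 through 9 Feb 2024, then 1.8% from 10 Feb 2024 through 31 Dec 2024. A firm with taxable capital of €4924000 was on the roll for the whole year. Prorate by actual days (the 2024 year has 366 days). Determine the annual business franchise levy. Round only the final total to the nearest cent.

1 Jan – 9 Feb 2024: 40 days at 0.45% → €4924000 × 0.45% × 40/366 = €2421.6393
10 Feb – 31 Dec 2024: 326 days at 1.8% → €4924000 × 1.8% × 326/366 = €78945.4426
Total = €81367.0820

€81367.08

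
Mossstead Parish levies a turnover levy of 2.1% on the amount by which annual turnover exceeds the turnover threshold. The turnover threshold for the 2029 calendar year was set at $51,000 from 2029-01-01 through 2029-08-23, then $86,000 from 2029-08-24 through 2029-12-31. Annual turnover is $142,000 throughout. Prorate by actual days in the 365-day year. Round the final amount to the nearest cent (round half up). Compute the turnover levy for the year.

2029-01-01 to 2029-08-23: 235 days, exemption $51,000 → ($142,000 − $51,000) × 2.1% × 235/365 = $1,230.3699
2029-08-24 to 2029-12-31: 130 days, exemption $86,000 → ($142,000 − $86,000) × 2.1% × 130/365 = $418.8493
Total = $1,649.2192

$1,649.22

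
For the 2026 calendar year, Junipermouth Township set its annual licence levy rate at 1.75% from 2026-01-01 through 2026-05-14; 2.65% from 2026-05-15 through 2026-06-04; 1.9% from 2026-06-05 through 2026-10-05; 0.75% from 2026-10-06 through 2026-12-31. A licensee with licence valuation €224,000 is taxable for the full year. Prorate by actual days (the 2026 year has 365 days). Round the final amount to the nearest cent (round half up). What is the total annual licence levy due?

2026-01-01 to 2026-05-14: 134 days at 1.75% → €224,000 × 1.75% × 134/365 = €1,439.1233
2026-05-15 to 2026-06-04: 21 days at 2.65% → €224,000 × 2.65% × 21/365 = €341.5233
2026-06-05 to 2026-10-05: 123 days at 1.9% → €224,000 × 1.9% × 123/365 = €1,434.2137
2026-10-06 to 2026-12-31: 87 days at 0.75% → €224,000 × 0.75% × 87/365 = €400.4384
Total = €3,615.2986

€3,615.30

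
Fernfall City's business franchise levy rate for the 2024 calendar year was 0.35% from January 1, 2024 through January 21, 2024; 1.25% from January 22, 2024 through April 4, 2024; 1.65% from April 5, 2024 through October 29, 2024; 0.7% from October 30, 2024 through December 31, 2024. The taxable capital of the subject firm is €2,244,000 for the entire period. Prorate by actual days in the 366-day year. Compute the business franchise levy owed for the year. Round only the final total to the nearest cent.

€29,867.89

January 1 – January 21, 2024: 21 days at 0.35% → €2,244,000 × 0.35% × 21/366 = €450.6393
January 22 – April 4, 2024: 74 days at 1.25% → €2,244,000 × 1.25% × 74/366 = €5,671.3115
April 5 – October 29, 2024: 208 days at 1.65% → €2,244,000 × 1.65% × 208/366 = €21,042.0984
October 30 – December 31, 2024: 63 days at 0.7% → €2,244,000 × 0.7% × 63/366 = €2,703.8361
Total = €29,867.8852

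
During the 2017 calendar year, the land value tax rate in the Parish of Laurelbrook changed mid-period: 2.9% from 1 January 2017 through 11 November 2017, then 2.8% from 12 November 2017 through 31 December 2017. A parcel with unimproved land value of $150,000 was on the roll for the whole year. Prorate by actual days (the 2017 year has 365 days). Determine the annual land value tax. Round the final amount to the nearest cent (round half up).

$4,329.45

1 January – 11 November 2017: 315 days at 2.9% → $150,000 × 2.9% × 315/365 = $3,754.1096
12 November – 31 December 2017: 50 days at 2.8% → $150,000 × 2.8% × 50/365 = $575.3425
Total = $4,329.4521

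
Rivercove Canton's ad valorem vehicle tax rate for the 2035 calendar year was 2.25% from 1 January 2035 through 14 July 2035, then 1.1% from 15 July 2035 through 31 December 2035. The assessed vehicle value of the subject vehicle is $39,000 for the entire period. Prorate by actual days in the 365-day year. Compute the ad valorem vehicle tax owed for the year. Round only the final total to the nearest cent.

1 January – 14 July 2035: 195 days at 2.25% → $39,000 × 2.25% × 195/365 = $468.8014
15 July – 31 December 2035: 170 days at 1.1% → $39,000 × 1.1% × 170/365 = $199.8082
Total = $668.6096

$668.61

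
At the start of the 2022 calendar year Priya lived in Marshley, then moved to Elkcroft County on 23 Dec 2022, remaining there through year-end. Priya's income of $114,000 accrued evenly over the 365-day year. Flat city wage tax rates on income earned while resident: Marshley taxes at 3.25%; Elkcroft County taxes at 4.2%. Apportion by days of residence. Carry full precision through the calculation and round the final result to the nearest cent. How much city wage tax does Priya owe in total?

Marshley, 1 Jan – 22 Dec 2022: 356 days → $114,000 × 3.25% × 356/365 = $3,613.6438
Elkcroft County, 23 Dec – 31 Dec 2022: 9 days → $114,000 × 4.2% × 9/365 = $118.0603
Total = $3,731.7041

$3,731.70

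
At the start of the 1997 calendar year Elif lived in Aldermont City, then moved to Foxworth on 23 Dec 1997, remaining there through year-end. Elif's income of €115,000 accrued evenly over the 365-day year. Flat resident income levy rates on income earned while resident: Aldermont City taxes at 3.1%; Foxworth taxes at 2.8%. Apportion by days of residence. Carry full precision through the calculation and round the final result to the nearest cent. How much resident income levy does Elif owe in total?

Aldermont City, 1 Jan – 22 Dec 1997: 356 days → €115,000 × 3.1% × 356/365 = €3,477.0959
Foxworth, 23 Dec – 31 Dec 1997: 9 days → €115,000 × 2.8% × 9/365 = €79.3973
Total = €3,556.4932

€3,556.49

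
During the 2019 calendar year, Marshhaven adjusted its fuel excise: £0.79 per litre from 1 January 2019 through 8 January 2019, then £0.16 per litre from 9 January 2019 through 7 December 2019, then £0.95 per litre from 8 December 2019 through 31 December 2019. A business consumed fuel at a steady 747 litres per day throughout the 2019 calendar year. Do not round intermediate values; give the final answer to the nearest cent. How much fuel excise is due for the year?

1 January – 8 January 2019: 8 days × 747 litres/day = 5,976 litres at £0.79/litre → £4,721.04
9 January – 7 December 2019: 333 days × 747 litres/day = 248,751 litres at £0.16/litre → £39,800.16
8 December – 31 December 2019: 24 days × 747 litres/day = 17,928 litres at £0.95/litre → £17,031.60

£61,552.80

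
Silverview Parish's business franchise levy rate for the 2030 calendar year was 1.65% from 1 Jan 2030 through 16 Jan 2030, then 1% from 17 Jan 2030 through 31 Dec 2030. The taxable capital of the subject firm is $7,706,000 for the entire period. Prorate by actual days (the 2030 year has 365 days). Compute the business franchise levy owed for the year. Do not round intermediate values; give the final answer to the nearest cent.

$79,255.68

1 Jan – 16 Jan 2030: 16 days at 1.65% → $7,706,000 × 1.65% × 16/365 = $5,573.6548
17 Jan – 31 Dec 2030: 349 days at 1% → $7,706,000 × 1% × 349/365 = $73,682.0274
Total = $79,255.6822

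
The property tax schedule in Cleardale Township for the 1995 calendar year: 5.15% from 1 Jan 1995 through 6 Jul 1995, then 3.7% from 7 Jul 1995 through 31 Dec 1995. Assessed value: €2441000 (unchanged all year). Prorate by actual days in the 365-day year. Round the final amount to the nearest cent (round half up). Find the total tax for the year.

€108450.62

1 Jan – 6 Jul 1995: 187 days at 5.15% → €2441000 × 5.15% × 187/365 = €64405.6178
7 Jul – 31 Dec 1995: 178 days at 3.7% → €2441000 × 3.7% × 178/365 = €44045.0027
Total = €108450.6205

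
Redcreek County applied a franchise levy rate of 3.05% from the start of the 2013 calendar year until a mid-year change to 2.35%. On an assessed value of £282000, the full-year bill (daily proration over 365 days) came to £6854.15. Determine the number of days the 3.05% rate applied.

Let d = days at the first rate; then 365 − d days at the second rate.
£282000 × [3.05%·d + 2.35%·(365−d)] / 365 = £6854.15
Solving gives d = 42, so the new rate took effect on February 12, 2013.

42 days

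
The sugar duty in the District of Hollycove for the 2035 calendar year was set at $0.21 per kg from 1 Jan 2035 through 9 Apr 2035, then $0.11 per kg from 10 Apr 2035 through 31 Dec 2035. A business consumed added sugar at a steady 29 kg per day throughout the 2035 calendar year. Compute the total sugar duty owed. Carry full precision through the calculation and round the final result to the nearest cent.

1 Jan – 9 Apr 2035: 99 days × 29 kg/day = 2,871 kg at $0.21/kg → $602.91
10 Apr – 31 Dec 2035: 266 days × 29 kg/day = 7,714 kg at $0.11/kg → $848.54

$1,451.45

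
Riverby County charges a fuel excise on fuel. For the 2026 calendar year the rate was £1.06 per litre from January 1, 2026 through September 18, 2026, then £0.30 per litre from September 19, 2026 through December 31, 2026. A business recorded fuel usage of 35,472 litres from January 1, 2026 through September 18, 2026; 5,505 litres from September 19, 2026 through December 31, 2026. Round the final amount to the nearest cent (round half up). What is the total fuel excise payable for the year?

£39251.82

January 1 – September 18, 2026: 35,472 litres at £1.06/litre → £37600.32
September 19 – December 31, 2026: 5,505 litres at £0.30/litre → £1651.50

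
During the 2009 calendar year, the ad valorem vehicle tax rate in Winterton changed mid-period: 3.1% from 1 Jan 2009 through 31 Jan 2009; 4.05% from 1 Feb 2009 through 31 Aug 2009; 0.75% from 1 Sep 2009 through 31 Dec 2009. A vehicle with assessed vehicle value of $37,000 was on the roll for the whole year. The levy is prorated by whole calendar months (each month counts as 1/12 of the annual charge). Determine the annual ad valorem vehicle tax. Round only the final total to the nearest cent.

$1,062.21

1 Jan – 31 Jan 2009: 1 month at 3.1% → $37,000 × 3.1% × 1/12 = $95.5833
1 Feb – 31 Aug 2009: 7 months at 4.05% → $37,000 × 4.05% × 7/12 = $874.1250
1 Sep – 31 Dec 2009: 4 months at 0.75% → $37,000 × 0.75% × 4/12 = $92.5000
Total = $1,062.2083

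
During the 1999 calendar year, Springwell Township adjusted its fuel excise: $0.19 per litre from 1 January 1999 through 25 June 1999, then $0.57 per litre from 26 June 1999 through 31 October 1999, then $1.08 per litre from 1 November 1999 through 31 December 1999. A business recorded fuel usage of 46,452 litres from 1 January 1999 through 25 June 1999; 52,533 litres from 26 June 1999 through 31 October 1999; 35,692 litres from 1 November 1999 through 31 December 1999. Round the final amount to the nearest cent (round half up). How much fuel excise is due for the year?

1 January – 25 June 1999: 46,452 litres at $0.19/litre → $8825.88
26 June – 31 October 1999: 52,533 litres at $0.57/litre → $29943.81
1 November – 31 December 1999: 35,692 litres at $1.08/litre → $38547.36

$77317.05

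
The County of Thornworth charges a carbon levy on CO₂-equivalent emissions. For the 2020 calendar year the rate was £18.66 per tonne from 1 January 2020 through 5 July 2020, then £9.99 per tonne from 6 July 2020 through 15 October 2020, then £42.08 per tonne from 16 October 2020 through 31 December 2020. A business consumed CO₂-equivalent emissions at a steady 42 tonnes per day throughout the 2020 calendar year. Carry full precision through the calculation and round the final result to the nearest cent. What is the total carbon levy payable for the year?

1 January – 5 July 2020: 187 days × 42 tonnes/day = 7,854 tonnes at £18.66/tonne → £146,555.64
6 July – 15 October 2020: 102 days × 42 tonnes/day = 4,284 tonnes at £9.99/tonne → £42,797.16
16 October – 31 December 2020: 77 days × 42 tonnes/day = 3,234 tonnes at £42.08/tonne → £136,086.72

£325,439.52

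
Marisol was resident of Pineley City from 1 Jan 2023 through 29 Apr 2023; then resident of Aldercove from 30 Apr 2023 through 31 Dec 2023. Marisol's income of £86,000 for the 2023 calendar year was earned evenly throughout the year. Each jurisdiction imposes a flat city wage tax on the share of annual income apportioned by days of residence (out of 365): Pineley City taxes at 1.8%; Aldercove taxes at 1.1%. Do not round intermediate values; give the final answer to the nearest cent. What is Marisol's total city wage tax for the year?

Pineley City, 1 Jan – 29 Apr 2023: 119 days → £86,000 × 1.8% × 119/365 = £504.6904
Aldercove, 30 Apr – 31 Dec 2023: 246 days → £86,000 × 1.1% × 246/365 = £637.5781
Total = £1,142.2685

£1,142.27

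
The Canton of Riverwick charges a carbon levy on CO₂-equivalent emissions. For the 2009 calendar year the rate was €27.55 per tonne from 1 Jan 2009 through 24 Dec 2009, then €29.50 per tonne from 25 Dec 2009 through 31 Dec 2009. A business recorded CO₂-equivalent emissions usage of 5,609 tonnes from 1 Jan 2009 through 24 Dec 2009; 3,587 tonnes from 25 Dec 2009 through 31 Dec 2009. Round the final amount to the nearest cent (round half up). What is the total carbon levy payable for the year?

€260,344.45

1 Jan – 24 Dec 2009: 5,609 tonnes at €27.55/tonne → €154,527.95
25 Dec – 31 Dec 2009: 3,587 tonnes at €29.50/tonne → €105,816.50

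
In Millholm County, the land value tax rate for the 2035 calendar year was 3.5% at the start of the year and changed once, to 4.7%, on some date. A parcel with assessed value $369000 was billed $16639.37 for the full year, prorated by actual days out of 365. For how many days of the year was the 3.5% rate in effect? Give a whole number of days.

Let d = days at the first rate; then 365 − d days at the second rate.
$369000 × [3.5%·d + 4.7%·(365−d)] / 365 = $16639.37
Solving gives d = 58, so the new rate took effect on February 28, 2035.

58 days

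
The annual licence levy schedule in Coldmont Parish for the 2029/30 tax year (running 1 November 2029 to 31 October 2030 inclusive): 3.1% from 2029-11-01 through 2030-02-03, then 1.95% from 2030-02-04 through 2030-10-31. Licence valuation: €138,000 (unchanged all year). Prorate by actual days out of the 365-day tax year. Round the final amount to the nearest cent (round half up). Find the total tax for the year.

€3,104.05

2029-11-01 to 2030-02-03: 95 days at 3.1% → €138,000 × 3.1% × 95/365 = €1,113.4521
2030-02-04 to 2030-10-31: 270 days at 1.95% → €138,000 × 1.95% × 270/365 = €1,990.6027
Total = €3,104.0548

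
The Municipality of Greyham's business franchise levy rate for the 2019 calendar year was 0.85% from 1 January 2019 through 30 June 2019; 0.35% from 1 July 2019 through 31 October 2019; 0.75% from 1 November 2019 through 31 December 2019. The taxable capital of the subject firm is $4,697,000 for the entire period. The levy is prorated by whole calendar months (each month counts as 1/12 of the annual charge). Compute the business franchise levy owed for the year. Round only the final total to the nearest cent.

$31,313.33

1 January – 30 June 2019: 6 months at 0.85% → $4,697,000 × 0.85% × 6/12 = $19,962.2500
1 July – 31 October 2019: 4 months at 0.35% → $4,697,000 × 0.35% × 4/12 = $5,479.8333
1 November – 31 December 2019: 2 months at 0.75% → $4,697,000 × 0.75% × 2/12 = $5,871.2500
Total = $31,313.3333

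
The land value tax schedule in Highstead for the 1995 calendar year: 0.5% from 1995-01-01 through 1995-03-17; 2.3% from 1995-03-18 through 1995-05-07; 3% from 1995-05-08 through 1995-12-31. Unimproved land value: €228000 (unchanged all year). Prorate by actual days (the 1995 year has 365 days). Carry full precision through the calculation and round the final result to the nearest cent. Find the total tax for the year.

1995-01-01 to 1995-03-17: 76 days at 0.5% → €228000 × 0.5% × 76/365 = €237.3699
1995-03-18 to 1995-05-07: 51 days at 2.3% → €228000 × 2.3% × 51/365 = €732.7233
1995-05-08 to 1995-12-31: 238 days at 3% → €228000 × 3% × 238/365 = €4460.0548
Total = €5430.1479

€5430.15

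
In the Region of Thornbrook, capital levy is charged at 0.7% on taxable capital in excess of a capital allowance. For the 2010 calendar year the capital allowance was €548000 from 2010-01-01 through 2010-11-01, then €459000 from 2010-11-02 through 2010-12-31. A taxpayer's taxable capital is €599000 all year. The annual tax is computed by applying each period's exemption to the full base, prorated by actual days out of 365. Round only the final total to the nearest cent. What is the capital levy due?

€459.41

2010-01-01 to 2010-11-01: 305 days, exemption €548000 → (€599000 − €548000) × 0.7% × 305/365 = €298.3151
2010-11-02 to 2010-12-31: 60 days, exemption €459000 → (€599000 − €459000) × 0.7% × 60/365 = €161.0959
Total = €459.4110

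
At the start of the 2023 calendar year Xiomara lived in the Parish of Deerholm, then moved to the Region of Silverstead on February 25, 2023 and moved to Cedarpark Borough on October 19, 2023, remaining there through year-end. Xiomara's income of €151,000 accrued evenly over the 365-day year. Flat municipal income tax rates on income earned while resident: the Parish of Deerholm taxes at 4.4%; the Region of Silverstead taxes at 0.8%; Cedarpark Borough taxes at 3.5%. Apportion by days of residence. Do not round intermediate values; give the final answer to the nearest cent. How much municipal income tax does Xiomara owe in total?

The Parish of Deerholm, January 1 – February 24, 2023: 55 days → €151,000 × 4.4% × 55/365 = €1,001.1507
The Region of Silverstead, February 25 – October 18, 2023: 236 days → €151,000 × 0.8% × 236/365 = €781.0630
Cedarpark Borough, October 19 – December 31, 2023: 74 days → €151,000 × 3.5% × 74/365 = €1,071.4795
Total = €2,853.6932

€2,853.69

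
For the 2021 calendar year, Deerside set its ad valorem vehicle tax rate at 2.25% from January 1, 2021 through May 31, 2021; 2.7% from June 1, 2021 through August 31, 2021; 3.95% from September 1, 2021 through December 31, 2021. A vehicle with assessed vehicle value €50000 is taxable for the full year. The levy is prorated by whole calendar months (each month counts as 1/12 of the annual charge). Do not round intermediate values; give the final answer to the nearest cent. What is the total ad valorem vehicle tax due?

€1464.58

January 1 – May 31, 2021: 5 months at 2.25% → €50000 × 2.25% × 5/12 = €468.7500
June 1 – August 31, 2021: 3 months at 2.7% → €50000 × 2.7% × 3/12 = €337.5000
September 1 – December 31, 2021: 4 months at 3.95% → €50000 × 3.95% × 4/12 = €658.3333
Total = €1464.5833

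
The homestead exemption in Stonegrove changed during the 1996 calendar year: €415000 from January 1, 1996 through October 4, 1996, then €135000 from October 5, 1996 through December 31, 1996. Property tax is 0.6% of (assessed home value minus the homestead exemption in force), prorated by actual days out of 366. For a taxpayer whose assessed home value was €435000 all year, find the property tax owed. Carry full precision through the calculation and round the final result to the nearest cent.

January 1 – October 4, 1996: 278 days, exemption €415000 → (€435000 − €415000) × 0.6% × 278/366 = €91.1475
October 5 – December 31, 1996: 88 days, exemption €135000 → (€435000 − €135000) × 0.6% × 88/366 = €432.7869
Total = €523.9344

€523.93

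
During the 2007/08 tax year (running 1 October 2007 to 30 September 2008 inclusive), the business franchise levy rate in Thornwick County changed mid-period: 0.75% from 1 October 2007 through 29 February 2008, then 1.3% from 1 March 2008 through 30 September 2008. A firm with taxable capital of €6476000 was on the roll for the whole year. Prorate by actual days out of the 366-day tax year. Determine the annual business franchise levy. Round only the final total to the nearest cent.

€69395.83

1 October 2007 – 29 February 2008: 152 days at 0.75% → €6476000 × 0.75% × 152/366 = €20171.1475
1 March – 30 September 2008: 214 days at 1.3% → €6476000 × 1.3% × 214/366 = €49224.6776
Total = €69395.8251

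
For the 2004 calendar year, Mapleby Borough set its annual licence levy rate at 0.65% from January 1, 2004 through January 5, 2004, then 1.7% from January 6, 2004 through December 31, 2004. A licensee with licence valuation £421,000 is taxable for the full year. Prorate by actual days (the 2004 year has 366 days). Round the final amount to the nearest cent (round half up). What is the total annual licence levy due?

£7,096.61

January 1 – January 5, 2004: 5 days at 0.65% → £421,000 × 0.65% × 5/366 = £37.3839
January 6 – December 31, 2004: 361 days at 1.7% → £421,000 × 1.7% × 361/366 = £7,059.2268
Total = £7,096.6107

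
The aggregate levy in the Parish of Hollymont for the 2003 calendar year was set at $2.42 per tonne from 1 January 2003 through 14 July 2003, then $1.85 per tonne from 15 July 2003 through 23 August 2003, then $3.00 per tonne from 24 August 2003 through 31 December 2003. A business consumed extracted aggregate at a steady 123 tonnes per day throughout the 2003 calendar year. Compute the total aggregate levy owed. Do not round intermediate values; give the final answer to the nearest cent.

1 January – 14 July 2003: 195 days × 123 tonnes/day = 23,985 tonnes at $2.42/tonne → $58,043.70
15 July – 23 August 2003: 40 days × 123 tonnes/day = 4,920 tonnes at $1.85/tonne → $9,102.00
24 August – 31 December 2003: 130 days × 123 tonnes/day = 15,990 tonnes at $3.00/tonne → $47,970.00

$115,115.70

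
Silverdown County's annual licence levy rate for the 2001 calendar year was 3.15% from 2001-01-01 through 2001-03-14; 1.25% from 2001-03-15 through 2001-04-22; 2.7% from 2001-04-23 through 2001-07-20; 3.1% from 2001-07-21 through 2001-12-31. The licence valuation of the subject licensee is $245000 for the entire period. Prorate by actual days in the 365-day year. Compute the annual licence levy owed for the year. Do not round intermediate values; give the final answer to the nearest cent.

2001-01-01 to 2001-03-14: 73 days at 3.15% → $245000 × 3.15% × 73/365 = $1543.5000
2001-03-15 to 2001-04-22: 39 days at 1.25% → $245000 × 1.25% × 39/365 = $327.2260
2001-04-23 to 2001-07-20: 89 days at 2.7% → $245000 × 2.7% × 89/365 = $1612.9726
2001-07-21 to 2001-12-31: 164 days at 3.1% → $245000 × 3.1% × 164/365 = $3412.5479
Total = $6896.2466

$6896.25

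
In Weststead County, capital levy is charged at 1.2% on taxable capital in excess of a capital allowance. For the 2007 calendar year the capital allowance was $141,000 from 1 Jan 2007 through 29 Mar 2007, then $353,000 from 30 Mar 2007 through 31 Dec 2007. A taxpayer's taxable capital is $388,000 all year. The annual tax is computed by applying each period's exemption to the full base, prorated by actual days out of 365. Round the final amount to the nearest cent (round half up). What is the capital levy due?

1 Jan – 29 Mar 2007: 88 days, exemption $141,000 → ($388,000 − $141,000) × 1.2% × 88/365 = $714.6082
30 Mar – 31 Dec 2007: 277 days, exemption $353,000 → ($388,000 − $353,000) × 1.2% × 277/365 = $318.7397
Total = $1,033.3479

$1,033.35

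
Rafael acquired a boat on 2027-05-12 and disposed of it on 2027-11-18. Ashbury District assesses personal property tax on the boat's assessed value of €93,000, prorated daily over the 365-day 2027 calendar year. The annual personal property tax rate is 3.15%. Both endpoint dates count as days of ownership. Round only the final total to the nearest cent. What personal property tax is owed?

Days held (2027-05-12 to 2027-11-18): 191 out of 365
Tax = €93,000 × 3.15% × 191/365 = €1,532.9712

€1,532.97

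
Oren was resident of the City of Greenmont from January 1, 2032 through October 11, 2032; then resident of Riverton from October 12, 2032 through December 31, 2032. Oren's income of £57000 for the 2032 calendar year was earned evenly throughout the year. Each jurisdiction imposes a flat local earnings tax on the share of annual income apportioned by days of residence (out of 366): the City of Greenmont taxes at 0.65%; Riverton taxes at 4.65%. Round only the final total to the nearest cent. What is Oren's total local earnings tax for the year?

The City of Greenmont, January 1 – October 11, 2032: 285 days → £57000 × 0.65% × 285/366 = £288.5041
Riverton, October 12 – December 31, 2032: 81 days → £57000 × 4.65% × 81/366 = £586.5861
Total = £875.0902

£875.09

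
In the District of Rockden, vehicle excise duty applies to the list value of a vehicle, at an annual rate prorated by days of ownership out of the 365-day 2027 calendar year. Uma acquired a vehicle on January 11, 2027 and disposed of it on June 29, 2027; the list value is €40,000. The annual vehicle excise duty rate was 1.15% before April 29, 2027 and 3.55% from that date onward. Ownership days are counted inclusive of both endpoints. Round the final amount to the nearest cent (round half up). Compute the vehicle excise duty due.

€377.32

January 11 – April 28, 2027: 108 days at 1.15% → €40,000 × 1.15% × 108/365 = €136.1096
April 29 – June 29, 2027: 62 days at 3.55% → €40,000 × 3.55% × 62/365 = €241.2055
Total = €377.3151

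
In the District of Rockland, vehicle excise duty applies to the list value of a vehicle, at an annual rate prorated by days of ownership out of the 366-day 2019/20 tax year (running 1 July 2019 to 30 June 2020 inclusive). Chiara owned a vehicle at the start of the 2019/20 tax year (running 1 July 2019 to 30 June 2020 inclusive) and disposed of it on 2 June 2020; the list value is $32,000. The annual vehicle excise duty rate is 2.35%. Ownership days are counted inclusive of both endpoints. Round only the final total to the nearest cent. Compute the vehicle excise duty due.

$694.47

Days held (1 July 2019 – 2 June 2020): 338 out of 366
Tax = $32,000 × 2.35% × 338/366 = $694.4699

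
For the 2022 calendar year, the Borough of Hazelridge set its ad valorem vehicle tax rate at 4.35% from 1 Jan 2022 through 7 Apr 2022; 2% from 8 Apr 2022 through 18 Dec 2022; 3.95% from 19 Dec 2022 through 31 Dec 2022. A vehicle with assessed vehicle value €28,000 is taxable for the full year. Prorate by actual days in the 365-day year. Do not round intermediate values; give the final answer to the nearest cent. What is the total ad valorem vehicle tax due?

1 Jan – 7 Apr 2022: 97 days at 4.35% → €28,000 × 4.35% × 97/365 = €323.6877
8 Apr – 18 Dec 2022: 255 days at 2% → €28,000 × 2% × 255/365 = €391.2329
19 Dec – 31 Dec 2022: 13 days at 3.95% → €28,000 × 3.95% × 13/365 = €39.3918
Total = €754.3123

€754.31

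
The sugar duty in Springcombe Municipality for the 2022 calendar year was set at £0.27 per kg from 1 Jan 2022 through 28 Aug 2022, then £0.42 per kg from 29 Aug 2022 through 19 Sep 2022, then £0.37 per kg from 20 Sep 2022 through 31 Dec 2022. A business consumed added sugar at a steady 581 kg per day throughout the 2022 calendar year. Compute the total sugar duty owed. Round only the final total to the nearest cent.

1 Jan – 28 Aug 2022: 240 days × 581 kg/day = 139,440 kg at £0.27/kg → £37648.80
29 Aug – 19 Sep 2022: 22 days × 581 kg/day = 12,782 kg at £0.42/kg → £5368.44
20 Sep – 31 Dec 2022: 103 days × 581 kg/day = 59,843 kg at £0.37/kg → £22141.91

£65159.15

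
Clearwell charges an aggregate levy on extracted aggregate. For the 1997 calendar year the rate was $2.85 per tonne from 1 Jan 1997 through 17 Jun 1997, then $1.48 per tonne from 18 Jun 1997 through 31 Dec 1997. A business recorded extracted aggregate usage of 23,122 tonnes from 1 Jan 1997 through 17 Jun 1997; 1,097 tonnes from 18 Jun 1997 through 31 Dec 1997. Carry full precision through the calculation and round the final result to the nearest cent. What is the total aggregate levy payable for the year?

1 Jan – 17 Jun 1997: 23,122 tonnes at $2.85/tonne → $65,897.70
18 Jun – 31 Dec 1997: 1,097 tonnes at $1.48/tonne → $1,623.56

$67,521.26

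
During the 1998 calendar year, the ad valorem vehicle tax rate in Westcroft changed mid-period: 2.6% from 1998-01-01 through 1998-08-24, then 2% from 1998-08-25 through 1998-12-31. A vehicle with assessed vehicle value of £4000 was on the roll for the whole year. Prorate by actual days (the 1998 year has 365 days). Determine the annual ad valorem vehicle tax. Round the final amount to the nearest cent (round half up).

1998-01-01 to 1998-08-24: 236 days at 2.6% → £4000 × 2.6% × 236/365 = £67.2438
1998-08-25 to 1998-12-31: 129 days at 2% → £4000 × 2% × 129/365 = £28.2740
Total = £95.5178

£95.52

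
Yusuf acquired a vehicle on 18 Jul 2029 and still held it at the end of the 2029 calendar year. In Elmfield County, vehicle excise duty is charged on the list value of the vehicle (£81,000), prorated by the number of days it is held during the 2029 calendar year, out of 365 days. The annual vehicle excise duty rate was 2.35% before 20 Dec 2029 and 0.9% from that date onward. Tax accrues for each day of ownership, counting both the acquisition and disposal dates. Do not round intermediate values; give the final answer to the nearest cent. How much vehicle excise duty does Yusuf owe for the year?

£832.30

18 Jul – 19 Dec 2029: 155 days at 2.35% → £81,000 × 2.35% × 155/365 = £808.3356
20 Dec – 31 Dec 2029: 12 days at 0.9% → £81,000 × 0.9% × 12/365 = £23.9671
Total = £832.3027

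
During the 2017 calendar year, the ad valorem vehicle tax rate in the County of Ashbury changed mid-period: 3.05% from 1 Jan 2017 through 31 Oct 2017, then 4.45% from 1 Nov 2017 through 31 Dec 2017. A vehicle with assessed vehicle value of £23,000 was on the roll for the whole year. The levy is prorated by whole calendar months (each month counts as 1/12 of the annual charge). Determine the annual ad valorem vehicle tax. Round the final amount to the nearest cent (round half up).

1 Jan – 31 Oct 2017: 10 months at 3.05% → £23,000 × 3.05% × 10/12 = £584.5833
1 Nov – 31 Dec 2017: 2 months at 4.45% → £23,000 × 4.45% × 2/12 = £170.5833
Total = £755.1667

£755.17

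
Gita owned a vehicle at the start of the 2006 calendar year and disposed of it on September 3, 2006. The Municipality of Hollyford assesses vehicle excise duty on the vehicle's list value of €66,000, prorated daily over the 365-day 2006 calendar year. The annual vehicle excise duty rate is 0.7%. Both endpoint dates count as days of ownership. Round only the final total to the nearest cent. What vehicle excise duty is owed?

Days held (January 1 – September 3, 2006): 246 out of 365
Tax = €66,000 × 0.7% × 246/365 = €311.3753

€311.38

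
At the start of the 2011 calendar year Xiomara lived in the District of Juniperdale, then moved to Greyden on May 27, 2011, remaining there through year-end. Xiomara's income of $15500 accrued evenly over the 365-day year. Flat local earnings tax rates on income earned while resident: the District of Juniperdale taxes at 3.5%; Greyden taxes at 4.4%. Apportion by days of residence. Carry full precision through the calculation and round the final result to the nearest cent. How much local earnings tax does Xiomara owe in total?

$626.20

The District of Juniperdale, January 1 – May 26, 2011: 146 days → $15500 × 3.5% × 146/365 = $217.0000
Greyden, May 27 – December 31, 2011: 219 days → $15500 × 4.4% × 219/365 = $409.2000
Total = $626.2000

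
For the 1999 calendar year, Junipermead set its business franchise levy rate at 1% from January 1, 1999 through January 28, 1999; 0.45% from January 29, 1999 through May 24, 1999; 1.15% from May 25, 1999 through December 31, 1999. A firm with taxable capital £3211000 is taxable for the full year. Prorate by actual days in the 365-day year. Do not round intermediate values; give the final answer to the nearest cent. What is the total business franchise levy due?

January 1 – January 28, 1999: 28 days at 1% → £3211000 × 1% × 28/365 = £2463.2329
January 29 – May 24, 1999: 116 days at 0.45% → £3211000 × 0.45% × 116/365 = £4592.1699
May 25 – December 31, 1999: 221 days at 1.15% → £3211000 × 1.15% × 221/365 = £22358.2370
Total = £29413.6397

£29413.64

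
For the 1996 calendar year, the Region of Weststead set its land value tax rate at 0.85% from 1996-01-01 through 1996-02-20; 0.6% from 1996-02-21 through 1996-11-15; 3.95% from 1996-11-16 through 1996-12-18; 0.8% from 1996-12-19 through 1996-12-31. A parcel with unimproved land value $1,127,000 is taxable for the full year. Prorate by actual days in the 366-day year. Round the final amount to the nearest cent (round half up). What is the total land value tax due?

$10,638.76

1996-01-01 to 1996-02-20: 51 days at 0.85% → $1,127,000 × 0.85% × 51/366 = $1,334.8484
1996-02-21 to 1996-11-15: 269 days at 0.6% → $1,127,000 × 0.6% × 269/366 = $4,969.8852
1996-11-16 to 1996-12-18: 33 days at 3.95% → $1,127,000 × 3.95% × 33/366 = $4,013.7828
1996-12-19 to 1996-12-31: 13 days at 0.8% → $1,127,000 × 0.8% × 13/366 = $320.2404
Total = $10,638.7568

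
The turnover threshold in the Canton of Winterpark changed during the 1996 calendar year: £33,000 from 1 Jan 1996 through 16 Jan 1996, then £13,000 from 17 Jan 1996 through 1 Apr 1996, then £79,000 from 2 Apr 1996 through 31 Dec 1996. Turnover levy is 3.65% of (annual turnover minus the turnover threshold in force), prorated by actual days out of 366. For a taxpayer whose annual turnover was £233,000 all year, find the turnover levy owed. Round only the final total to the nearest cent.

£6,194.63

1 Jan – 16 Jan 1996: 16 days, exemption £33,000 → (£233,000 − £33,000) × 3.65% × 16/366 = £319.1257
17 Jan – 1 Apr 1996: 76 days, exemption £13,000 → (£233,000 − £13,000) × 3.65% × 76/366 = £1,667.4317
2 Apr – 31 Dec 1996: 274 days, exemption £79,000 → (£233,000 − £79,000) × 3.65% × 274/366 = £4,208.0710
Total = £6,194.6284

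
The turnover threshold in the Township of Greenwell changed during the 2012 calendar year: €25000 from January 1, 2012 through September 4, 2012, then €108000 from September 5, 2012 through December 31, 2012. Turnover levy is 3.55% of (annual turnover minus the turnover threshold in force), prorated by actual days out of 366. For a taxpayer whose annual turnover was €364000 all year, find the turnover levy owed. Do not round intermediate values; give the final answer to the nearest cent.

January 1 – September 4, 2012: 248 days, exemption €25000 → (€364000 − €25000) × 3.55% × 248/366 = €8154.5246
September 5 – December 31, 2012: 118 days, exemption €108000 → (€364000 − €108000) × 3.55% × 118/366 = €2930.0109
Total = €11084.5355

€11084.54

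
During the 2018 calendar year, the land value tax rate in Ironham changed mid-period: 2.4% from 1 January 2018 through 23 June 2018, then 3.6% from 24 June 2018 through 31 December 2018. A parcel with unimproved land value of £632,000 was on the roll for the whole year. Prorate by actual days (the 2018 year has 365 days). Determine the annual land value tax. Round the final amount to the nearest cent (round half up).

1 January – 23 June 2018: 174 days at 2.4% → £632,000 × 2.4% × 174/365 = £7,230.7726
24 June – 31 December 2018: 191 days at 3.6% → £632,000 × 3.6% × 191/365 = £11,905.8411
Total = £19,136.6137

£19,136.61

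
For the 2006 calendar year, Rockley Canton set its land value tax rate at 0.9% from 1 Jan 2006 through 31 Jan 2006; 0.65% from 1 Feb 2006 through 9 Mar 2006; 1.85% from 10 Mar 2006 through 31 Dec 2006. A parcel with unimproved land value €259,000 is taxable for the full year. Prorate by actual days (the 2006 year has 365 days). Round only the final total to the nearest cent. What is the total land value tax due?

1 Jan – 31 Jan 2006: 31 days at 0.9% → €259,000 × 0.9% × 31/365 = €197.9753
1 Feb – 9 Mar 2006: 37 days at 0.65% → €259,000 × 0.65% × 37/365 = €170.6562
10 Mar – 31 Dec 2006: 297 days at 1.85% → €259,000 × 1.85% × 297/365 = €3,898.8370
Total = €4,267.4685

€4,267.47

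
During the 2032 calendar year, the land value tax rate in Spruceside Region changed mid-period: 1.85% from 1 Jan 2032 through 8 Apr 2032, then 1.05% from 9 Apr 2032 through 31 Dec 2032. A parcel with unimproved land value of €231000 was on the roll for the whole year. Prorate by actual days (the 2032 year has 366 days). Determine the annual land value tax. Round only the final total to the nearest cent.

1 Jan – 8 Apr 2032: 99 days at 1.85% → €231000 × 1.85% × 99/366 = €1155.9467
9 Apr – 31 Dec 2032: 267 days at 1.05% → €231000 × 1.05% × 267/366 = €1769.4221
Total = €2925.3689

€2925.37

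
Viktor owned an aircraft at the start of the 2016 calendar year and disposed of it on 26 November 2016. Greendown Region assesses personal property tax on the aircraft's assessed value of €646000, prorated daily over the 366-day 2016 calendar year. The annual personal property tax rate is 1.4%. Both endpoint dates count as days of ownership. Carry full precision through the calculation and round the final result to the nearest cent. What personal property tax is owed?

€8179.14

Days held (1 January – 26 November 2016): 331 out of 366
Tax = €646000 × 1.4% × 331/366 = €8179.1366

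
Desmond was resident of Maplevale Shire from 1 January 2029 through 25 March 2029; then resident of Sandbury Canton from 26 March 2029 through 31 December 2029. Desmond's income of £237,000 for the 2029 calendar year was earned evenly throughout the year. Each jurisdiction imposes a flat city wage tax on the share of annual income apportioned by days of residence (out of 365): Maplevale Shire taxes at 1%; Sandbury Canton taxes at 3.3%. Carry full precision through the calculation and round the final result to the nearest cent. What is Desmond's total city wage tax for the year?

£6,566.52

Maplevale Shire, 1 January – 25 March 2029: 84 days → £237,000 × 1% × 84/365 = £545.4247
Sandbury Canton, 26 March – 31 December 2029: 281 days → £237,000 × 3.3% × 281/365 = £6,021.0986
Total = £6,566.5233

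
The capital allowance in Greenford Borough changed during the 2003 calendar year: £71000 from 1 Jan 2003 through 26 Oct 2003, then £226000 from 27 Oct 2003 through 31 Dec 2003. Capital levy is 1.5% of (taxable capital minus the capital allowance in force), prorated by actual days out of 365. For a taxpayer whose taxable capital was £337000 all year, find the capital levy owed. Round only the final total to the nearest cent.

1 Jan – 26 Oct 2003: 299 days, exemption £71000 → (£337000 − £71000) × 1.5% × 299/365 = £3268.5205
27 Oct – 31 Dec 2003: 66 days, exemption £226000 → (£337000 − £226000) × 1.5% × 66/365 = £301.0685
Total = £3569.5890

£3569.59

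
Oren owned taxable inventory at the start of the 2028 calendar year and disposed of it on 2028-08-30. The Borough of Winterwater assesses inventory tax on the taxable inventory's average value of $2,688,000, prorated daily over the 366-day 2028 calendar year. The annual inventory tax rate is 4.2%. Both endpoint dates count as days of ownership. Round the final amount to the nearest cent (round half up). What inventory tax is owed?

$74,955.54

Days held (2028-01-01 to 2028-08-30): 243 out of 366
Tax = $2,688,000 × 4.2% × 243/366 = $74,955.5410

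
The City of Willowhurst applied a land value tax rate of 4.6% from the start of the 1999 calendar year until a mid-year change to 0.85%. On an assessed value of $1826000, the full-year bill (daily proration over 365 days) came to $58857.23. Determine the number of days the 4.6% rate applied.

Let d = days at the first rate; then 365 − d days at the second rate.
$1826000 × [4.6%·d + 0.85%·(365−d)] / 365 = $58857.23
Solving gives d = 231, so the new rate took effect on 20 Aug 1999.

231 days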